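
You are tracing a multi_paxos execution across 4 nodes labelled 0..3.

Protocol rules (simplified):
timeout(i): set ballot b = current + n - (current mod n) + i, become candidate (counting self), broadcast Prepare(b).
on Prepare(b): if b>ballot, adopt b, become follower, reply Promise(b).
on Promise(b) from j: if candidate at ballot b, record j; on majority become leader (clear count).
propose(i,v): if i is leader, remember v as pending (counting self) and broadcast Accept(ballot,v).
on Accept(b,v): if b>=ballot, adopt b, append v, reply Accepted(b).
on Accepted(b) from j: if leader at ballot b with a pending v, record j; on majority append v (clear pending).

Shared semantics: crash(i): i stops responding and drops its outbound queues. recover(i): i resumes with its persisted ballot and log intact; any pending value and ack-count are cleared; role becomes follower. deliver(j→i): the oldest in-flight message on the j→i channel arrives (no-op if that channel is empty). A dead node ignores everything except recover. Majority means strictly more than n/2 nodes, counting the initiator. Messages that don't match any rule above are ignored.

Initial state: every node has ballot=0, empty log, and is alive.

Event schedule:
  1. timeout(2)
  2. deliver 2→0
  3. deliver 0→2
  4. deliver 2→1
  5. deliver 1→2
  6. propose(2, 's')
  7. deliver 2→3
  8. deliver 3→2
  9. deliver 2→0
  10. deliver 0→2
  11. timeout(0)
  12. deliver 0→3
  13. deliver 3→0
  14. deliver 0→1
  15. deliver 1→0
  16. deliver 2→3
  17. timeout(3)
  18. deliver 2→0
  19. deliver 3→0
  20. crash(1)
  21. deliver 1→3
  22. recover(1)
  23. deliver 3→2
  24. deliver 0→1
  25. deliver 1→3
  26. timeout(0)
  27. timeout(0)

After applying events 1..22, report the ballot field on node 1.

e1 timeout(2): 2[cand,b=6,-]
e2 deliver 2→0: 0[foll,b=6,-]
e3 deliver 0→2: ·
e4 deliver 2→1: 1[foll,b=6,-]
e5 deliver 1→2: 2[lead,b=6,-]
e6 propose(2,'s'): ·
e7 deliver 2→3: 3[foll,b=6,-]
e8 deliver 3→2: ·
e9 deliver 2→0: 0[foll,b=6,s]
e10 deliver 0→2: ·
e11 timeout(0): 0[cand,b=8,s]
e12 deliver 0→3: 3[foll,b=8,-]
e13 deliver 3→0: ·
e14 deliver 0→1: 1[foll,b=8,-]
e15 deliver 1→0: 0[lead,b=8,s]
e16 deliver 2→3: ·
e17 timeout(3): 3[cand,b=15,-]
e18 deliver 2→0: ·
e19 deliver 3→0: 0[foll,b=15,s]
e20 crash(1): 1[✗foll,b=8,-]
e21 deliver 1→3: ·
e22 recover(1): 1[foll,b=8,-]

8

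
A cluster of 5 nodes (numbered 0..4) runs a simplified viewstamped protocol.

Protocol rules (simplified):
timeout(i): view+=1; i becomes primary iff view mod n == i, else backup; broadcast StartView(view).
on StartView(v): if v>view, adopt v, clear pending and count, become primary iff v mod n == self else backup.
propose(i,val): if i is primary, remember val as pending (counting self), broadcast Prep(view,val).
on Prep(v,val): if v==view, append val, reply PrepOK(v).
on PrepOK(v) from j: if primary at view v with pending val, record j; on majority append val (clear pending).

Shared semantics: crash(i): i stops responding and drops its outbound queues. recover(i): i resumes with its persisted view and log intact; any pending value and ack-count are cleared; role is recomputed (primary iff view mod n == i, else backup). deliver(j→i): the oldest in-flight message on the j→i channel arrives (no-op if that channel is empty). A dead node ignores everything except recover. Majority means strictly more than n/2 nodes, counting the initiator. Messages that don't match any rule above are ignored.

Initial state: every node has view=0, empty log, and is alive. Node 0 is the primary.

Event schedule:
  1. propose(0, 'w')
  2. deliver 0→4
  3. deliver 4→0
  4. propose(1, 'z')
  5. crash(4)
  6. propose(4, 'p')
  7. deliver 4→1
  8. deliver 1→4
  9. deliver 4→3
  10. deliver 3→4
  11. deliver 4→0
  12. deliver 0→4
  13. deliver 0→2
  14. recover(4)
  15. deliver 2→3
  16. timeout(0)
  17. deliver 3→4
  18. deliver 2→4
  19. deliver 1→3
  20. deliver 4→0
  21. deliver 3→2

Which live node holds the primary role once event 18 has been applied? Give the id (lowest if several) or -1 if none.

step 1 propose(0,'w'): —
step 2 deliver 0→4: 4={back,v=0,log=w}
step 3 deliver 4→0: —
step 4 propose(1,'z'): —
step 5 crash(4): 4={✗back,v=0,log=w}
step 6 propose(4,'p'): —
step 7 deliver 4→1: —
step 8 deliver 1→4: —
step 9 deliver 4→3: —
step 10 deliver 3→4: —
step 11 deliver 4→0: —
step 12 deliver 0→4: —
step 13 deliver 0→2: 2={back,v=0,log=w}
step 14 recover(4): 4={back,v=0,log=w}
step 15 deliver 2→3: —
step 16 timeout(0): 0={back,v=1,log=-}
step 17 deliver 3→4: —
step 18 deliver 2→4: —

-1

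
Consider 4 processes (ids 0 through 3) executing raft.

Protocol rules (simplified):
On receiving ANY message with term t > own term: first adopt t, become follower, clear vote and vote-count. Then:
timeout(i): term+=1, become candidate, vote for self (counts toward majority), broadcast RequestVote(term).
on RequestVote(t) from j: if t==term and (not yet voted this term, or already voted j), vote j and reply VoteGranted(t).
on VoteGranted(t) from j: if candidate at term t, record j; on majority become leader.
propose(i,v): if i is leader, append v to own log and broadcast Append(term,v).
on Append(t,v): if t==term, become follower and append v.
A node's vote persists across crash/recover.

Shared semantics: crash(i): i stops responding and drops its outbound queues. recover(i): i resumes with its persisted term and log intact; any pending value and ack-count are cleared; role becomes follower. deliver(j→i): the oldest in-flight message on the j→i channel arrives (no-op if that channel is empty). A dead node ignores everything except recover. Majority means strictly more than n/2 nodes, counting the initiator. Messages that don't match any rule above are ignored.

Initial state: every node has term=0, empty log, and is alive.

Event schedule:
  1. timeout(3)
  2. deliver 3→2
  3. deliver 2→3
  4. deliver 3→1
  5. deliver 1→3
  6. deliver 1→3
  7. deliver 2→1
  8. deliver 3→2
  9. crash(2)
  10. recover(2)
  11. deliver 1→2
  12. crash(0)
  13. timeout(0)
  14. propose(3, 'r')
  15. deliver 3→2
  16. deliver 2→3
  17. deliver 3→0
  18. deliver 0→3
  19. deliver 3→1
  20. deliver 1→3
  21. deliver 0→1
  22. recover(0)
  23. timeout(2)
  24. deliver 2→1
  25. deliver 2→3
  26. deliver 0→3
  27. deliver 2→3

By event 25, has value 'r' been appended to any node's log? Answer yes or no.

yes

[1] timeout(3) → N3(cand t1 [-])
[2] deliver 3→2 → N2(foll t1 [-])
[3] deliver 2→3 → ∅
[4] deliver 3→1 → N1(foll t1 [-])
[5] deliver 1→3 → N3(lead t1 [-])
[6] deliver 1→3 → ∅
[7] deliver 2→1 → ∅
[8] deliver 3→2 → ∅
[9] crash(2) → N2(✗foll t1 [-])
[10] recover(2) → N2(foll t1 [-])
[11] deliver 1→2 → ∅
[12] crash(0) → N0(✗foll t0 [-])
[13] timeout(0) → ∅
[14] propose(3,'r') → N3(lead t1 [r])
[15] deliver 3→2 → N2(foll t1 [r])
[16] deliver 2→3 → ∅
[17] deliver 3→0 → ∅
[18] deliver 0→3 → ∅
[19] deliver 3→1 → N1(foll t1 [r])
[20] deliver 1→3 → ∅
[21] deliver 0→1 → ∅
[22] recover(0) → N0(foll t0 [-])
[23] timeout(2) → N2(cand t2 [r])
[24] deliver 2→1 → N1(foll t2 [r])
[25] deliver 2→3 → N3(foll t2 [r])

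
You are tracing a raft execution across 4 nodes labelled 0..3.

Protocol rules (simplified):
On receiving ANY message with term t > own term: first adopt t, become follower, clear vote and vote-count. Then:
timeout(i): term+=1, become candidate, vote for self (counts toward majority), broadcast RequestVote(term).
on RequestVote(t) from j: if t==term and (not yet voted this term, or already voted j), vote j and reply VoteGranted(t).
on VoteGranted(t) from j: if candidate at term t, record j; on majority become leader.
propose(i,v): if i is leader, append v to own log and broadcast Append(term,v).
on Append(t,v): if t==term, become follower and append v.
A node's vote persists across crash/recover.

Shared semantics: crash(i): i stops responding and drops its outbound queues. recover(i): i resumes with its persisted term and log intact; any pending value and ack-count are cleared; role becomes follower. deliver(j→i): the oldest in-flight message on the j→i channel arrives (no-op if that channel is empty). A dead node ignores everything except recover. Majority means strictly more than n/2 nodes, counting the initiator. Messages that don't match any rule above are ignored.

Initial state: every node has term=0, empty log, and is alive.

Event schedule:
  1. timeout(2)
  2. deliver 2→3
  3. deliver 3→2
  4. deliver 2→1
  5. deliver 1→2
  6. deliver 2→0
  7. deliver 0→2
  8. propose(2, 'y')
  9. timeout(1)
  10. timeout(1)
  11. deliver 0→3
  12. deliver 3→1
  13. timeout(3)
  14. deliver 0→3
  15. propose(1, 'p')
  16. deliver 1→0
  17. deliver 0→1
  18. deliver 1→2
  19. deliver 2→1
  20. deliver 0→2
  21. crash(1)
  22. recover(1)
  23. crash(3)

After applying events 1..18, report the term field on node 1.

[1] timeout(2) → N2(cand t1 [-])
[2] deliver 2→3 → N3(foll t1 [-])
[3] deliver 3→2 → ∅
[4] deliver 2→1 → N1(foll t1 [-])
[5] deliver 1→2 → N2(lead t1 [-])
[6] deliver 2→0 → N0(foll t1 [-])
[7] deliver 0→2 → ∅
[8] propose(2,'y') → N2(lead t1 [y])
[9] timeout(1) → N1(cand t2 [-])
[10] timeout(1) → N1(cand t3 [-])
[11] deliver 0→3 → ∅
[12] deliver 3→1 → ∅
[13] timeout(3) → N3(cand t2 [-])
[14] deliver 0→3 → ∅
[15] propose(1,'p') → ∅
[16] deliver 1→0 → N0(foll t2 [-])
[17] deliver 0→1 → ∅
[18] deliver 1→2 → N2(foll t2 [y])

3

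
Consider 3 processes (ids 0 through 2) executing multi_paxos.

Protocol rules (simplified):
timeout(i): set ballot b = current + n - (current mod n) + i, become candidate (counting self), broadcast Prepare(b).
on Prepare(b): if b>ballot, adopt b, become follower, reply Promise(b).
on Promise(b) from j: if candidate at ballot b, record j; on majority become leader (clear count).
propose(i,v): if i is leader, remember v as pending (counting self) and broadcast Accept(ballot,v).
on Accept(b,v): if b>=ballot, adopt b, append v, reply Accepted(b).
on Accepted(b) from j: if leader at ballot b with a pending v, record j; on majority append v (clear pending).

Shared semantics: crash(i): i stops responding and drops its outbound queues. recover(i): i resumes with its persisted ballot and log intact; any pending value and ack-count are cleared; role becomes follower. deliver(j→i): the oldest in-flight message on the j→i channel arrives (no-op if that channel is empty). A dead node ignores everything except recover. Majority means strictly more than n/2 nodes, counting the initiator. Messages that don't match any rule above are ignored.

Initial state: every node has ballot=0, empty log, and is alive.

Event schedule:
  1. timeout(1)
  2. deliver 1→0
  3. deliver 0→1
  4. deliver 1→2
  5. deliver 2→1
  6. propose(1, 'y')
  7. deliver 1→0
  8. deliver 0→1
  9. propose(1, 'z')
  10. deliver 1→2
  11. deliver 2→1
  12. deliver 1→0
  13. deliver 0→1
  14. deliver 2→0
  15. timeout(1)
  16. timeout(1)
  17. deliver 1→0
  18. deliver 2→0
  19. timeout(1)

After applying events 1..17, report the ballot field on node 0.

7

e1 timeout(1): 1[cand,b=4,-]
e2 deliver 1→0: 0[foll,b=4,-]
e3 deliver 0→1: 1[lead,b=4,-]
e4 deliver 1→2: 2[foll,b=4,-]
e5 deliver 2→1: ·
e6 propose(1,'y'): ·
e7 deliver 1→0: 0[foll,b=4,y]
e8 deliver 0→1: 1[lead,b=4,y]
e9 propose(1,'z'): ·
e10 deliver 1→2: 2[foll,b=4,y]
e11 deliver 2→1: 1[lead,b=4,y,z]
e12 deliver 1→0: 0[foll,b=4,y,z]
e13 deliver 0→1: ·
e14 deliver 2→0: ·
e15 timeout(1): 1[cand,b=7,y,z]
e16 timeout(1): 1[cand,b=10,y,z]
e17 deliver 1→0: 0[foll,b=7,y,z]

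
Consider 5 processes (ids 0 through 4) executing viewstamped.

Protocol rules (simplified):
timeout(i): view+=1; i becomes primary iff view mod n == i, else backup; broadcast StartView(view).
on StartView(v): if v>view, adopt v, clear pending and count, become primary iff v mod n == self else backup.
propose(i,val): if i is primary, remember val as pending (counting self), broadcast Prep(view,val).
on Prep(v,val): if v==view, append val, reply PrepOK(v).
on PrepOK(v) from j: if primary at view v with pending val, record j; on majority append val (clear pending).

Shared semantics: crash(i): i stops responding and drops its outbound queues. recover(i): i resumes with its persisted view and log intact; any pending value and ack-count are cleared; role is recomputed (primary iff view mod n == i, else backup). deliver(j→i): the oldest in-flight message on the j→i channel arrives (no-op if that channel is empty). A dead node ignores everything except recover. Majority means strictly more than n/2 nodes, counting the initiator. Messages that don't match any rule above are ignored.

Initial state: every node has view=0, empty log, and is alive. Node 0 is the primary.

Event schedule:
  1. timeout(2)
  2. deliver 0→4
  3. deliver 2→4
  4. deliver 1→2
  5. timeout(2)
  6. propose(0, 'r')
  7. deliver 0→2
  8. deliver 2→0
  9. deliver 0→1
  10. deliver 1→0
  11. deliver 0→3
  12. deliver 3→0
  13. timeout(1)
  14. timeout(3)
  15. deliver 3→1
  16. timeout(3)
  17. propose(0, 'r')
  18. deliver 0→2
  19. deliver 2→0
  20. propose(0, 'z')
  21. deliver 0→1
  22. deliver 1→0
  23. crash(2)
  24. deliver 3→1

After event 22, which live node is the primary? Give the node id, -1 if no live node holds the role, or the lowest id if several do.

[1] timeout(2) → N2(back v1 [-])
[2] deliver 0→4 → ∅
[3] deliver 2→4 → N4(back v1 [-])
[4] deliver 1→2 → ∅
[5] timeout(2) → N2(prim v2 [-])
[6] propose(0,'r') → ∅
[7] deliver 0→2 → ∅
[8] deliver 2→0 → N0(back v1 [-])
[9] deliver 0→1 → N1(back v0 [r])
[10] deliver 1→0 → ∅
[11] deliver 0→3 → N3(back v0 [r])
[12] deliver 3→0 → ∅
[13] timeout(1) → N1(prim v1 [r])
[14] timeout(3) → N3(back v1 [r])
[15] deliver 3→1 → ∅
[16] timeout(3) → N3(back v2 [r])
[17] propose(0,'r') → ∅
[18] deliver 0→2 → ∅
[19] deliver 2→0 → N0(back v2 [-])
[20] propose(0,'z') → ∅
[21] deliver 0→1 → ∅
[22] deliver 1→0 → ∅

1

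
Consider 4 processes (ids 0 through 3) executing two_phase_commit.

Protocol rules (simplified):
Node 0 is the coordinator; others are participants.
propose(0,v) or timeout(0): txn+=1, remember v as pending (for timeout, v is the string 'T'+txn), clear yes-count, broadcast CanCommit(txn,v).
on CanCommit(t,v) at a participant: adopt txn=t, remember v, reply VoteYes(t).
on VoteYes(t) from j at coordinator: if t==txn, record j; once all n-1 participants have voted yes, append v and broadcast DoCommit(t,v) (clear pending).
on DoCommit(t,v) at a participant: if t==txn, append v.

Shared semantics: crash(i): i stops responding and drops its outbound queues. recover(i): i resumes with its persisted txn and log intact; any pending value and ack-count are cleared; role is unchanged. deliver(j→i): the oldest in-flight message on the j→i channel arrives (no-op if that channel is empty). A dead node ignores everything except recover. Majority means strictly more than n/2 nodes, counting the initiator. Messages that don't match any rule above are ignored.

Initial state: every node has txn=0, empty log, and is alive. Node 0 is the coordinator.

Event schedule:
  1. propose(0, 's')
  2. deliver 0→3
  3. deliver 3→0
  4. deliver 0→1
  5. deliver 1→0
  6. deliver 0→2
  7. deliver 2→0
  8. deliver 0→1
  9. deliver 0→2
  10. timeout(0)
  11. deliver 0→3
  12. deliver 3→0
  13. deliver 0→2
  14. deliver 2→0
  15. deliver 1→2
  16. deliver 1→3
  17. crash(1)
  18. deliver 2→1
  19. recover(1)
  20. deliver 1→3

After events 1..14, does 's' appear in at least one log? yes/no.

yes

e1 propose(0,'s'): 0[coor,t=1,-]
e2 deliver 0→3: 3[part,t=1,-]
e3 deliver 3→0: ·
e4 deliver 0→1: 1[part,t=1,-]
e5 deliver 1→0: ·
e6 deliver 0→2: 2[part,t=1,-]
e7 deliver 2→0: 0[coor,t=1,s]
e8 deliver 0→1: 1[part,t=1,s]
e9 deliver 0→2: 2[part,t=1,s]
e10 timeout(0): 0[coor,t=2,s]
e11 deliver 0→3: 3[part,t=1,s]
e12 deliver 3→0: ·
e13 deliver 0→2: 2[part,t=2,s]
e14 deliver 2→0: ·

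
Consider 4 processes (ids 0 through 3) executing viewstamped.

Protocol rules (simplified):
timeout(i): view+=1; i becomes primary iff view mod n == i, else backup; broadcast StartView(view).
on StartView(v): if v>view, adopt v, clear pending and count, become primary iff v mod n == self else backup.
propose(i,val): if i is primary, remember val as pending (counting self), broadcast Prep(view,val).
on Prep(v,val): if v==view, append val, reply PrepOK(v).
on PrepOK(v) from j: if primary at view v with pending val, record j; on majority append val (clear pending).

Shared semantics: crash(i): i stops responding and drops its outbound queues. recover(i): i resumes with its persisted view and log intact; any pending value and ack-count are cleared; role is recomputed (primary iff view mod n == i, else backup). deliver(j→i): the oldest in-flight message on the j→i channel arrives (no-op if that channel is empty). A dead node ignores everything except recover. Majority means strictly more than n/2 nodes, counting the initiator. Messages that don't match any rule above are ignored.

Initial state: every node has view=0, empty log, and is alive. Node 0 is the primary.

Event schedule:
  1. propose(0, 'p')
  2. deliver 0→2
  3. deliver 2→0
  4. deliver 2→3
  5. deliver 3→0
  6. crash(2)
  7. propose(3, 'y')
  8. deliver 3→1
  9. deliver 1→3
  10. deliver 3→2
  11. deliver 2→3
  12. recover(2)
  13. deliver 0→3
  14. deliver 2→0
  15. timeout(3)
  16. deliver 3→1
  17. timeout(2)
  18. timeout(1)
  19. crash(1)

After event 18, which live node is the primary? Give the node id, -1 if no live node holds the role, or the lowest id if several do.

0

step 1 propose(0,'p'): —
step 2 deliver 0→2: 2={back,v=0,log=p}
step 3 deliver 2→0: —
step 4 deliver 2→3: —
step 5 deliver 3→0: —
step 6 crash(2): 2={✗back,v=0,log=p}
step 7 propose(3,'y'): —
step 8 deliver 3→1: —
step 9 deliver 1→3: —
step 10 deliver 3→2: —
step 11 deliver 2→3: —
step 12 recover(2): 2={back,v=0,log=p}
step 13 deliver 0→3: 3={back,v=0,log=p}
step 14 deliver 2→0: —
step 15 timeout(3): 3={back,v=1,log=p}
step 16 deliver 3→1: 1={prim,v=1,log=-}
step 17 timeout(2): 2={back,v=1,log=p}
step 18 timeout(1): 1={back,v=2,log=-}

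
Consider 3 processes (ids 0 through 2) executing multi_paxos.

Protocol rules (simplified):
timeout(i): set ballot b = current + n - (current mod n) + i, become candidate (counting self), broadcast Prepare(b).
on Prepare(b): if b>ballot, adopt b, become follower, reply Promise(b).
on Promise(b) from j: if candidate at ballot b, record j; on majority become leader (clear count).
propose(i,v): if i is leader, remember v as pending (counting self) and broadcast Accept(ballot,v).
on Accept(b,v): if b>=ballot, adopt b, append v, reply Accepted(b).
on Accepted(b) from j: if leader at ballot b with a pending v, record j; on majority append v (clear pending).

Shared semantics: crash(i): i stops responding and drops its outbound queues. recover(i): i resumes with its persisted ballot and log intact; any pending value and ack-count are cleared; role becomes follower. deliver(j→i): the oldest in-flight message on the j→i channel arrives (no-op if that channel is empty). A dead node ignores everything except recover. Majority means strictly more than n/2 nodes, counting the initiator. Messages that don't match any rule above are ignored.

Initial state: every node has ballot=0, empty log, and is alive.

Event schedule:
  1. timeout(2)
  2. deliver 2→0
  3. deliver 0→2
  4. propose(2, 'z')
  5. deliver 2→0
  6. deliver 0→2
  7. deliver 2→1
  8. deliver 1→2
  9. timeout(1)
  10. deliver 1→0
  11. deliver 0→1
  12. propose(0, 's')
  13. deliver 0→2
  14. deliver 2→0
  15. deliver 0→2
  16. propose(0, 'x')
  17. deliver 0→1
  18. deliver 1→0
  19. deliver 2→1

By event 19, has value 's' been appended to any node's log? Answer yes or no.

e1 timeout(2): 2[cand,b=5,-]
e2 deliver 2→0: 0[foll,b=5,-]
e3 deliver 0→2: 2[lead,b=5,-]
e4 propose(2,'z'): ·
e5 deliver 2→0: 0[foll,b=5,z]
e6 deliver 0→2: 2[lead,b=5,z]
e7 deliver 2→1: 1[foll,b=5,-]
e8 deliver 1→2: ·
e9 timeout(1): 1[cand,b=7,-]
e10 deliver 1→0: 0[foll,b=7,z]
e11 deliver 0→1: 1[lead,b=7,-]
e12 propose(0,'s'): ·
e13 deliver 0→2: ·
e14 deliver 2→0: ·
e15 deliver 0→2: ·
e16 propose(0,'x'): ·
e17 deliver 0→1: ·
e18 deliver 1→0: ·
e19 deliver 2→1: ·

no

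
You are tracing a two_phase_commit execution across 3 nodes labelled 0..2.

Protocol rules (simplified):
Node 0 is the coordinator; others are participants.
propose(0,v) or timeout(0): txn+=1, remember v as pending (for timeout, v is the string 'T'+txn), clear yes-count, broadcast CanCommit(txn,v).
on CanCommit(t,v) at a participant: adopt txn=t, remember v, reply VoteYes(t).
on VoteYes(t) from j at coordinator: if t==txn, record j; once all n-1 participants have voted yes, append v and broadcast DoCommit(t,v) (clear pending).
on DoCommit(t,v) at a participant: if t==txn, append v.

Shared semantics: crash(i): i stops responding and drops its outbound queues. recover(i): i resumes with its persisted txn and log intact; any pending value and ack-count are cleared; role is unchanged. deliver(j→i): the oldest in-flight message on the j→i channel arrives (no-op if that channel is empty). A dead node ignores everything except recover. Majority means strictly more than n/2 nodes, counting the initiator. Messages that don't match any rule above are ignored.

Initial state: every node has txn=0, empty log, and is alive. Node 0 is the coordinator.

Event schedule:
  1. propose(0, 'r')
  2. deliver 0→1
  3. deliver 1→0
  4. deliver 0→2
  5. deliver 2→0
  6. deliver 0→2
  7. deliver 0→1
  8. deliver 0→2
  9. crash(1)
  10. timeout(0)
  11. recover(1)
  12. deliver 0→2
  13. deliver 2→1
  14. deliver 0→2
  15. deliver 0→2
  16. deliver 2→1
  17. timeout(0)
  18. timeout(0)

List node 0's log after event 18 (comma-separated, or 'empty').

r

e1 propose(0,'r'): 0[coor,t=1,-]
e2 deliver 0→1: 1[part,t=1,-]
e3 deliver 1→0: ·
e4 deliver 0→2: 2[part,t=1,-]
e5 deliver 2→0: 0[coor,t=1,r]
e6 deliver 0→2: 2[part,t=1,r]
e7 deliver 0→1: 1[part,t=1,r]
e8 deliver 0→2: ·
e9 crash(1): 1[✗part,t=1,r]
e10 timeout(0): 0[coor,t=2,r]
e11 recover(1): 1[part,t=1,r]
e12 deliver 0→2: 2[part,t=2,r]
e13 deliver 2→1: ·
e14 deliver 0→2: ·
e15 deliver 0→2: ·
e16 deliver 2→1: ·
e17 timeout(0): 0[coor,t=3,r]
e18 timeout(0): 0[coor,t=4,r]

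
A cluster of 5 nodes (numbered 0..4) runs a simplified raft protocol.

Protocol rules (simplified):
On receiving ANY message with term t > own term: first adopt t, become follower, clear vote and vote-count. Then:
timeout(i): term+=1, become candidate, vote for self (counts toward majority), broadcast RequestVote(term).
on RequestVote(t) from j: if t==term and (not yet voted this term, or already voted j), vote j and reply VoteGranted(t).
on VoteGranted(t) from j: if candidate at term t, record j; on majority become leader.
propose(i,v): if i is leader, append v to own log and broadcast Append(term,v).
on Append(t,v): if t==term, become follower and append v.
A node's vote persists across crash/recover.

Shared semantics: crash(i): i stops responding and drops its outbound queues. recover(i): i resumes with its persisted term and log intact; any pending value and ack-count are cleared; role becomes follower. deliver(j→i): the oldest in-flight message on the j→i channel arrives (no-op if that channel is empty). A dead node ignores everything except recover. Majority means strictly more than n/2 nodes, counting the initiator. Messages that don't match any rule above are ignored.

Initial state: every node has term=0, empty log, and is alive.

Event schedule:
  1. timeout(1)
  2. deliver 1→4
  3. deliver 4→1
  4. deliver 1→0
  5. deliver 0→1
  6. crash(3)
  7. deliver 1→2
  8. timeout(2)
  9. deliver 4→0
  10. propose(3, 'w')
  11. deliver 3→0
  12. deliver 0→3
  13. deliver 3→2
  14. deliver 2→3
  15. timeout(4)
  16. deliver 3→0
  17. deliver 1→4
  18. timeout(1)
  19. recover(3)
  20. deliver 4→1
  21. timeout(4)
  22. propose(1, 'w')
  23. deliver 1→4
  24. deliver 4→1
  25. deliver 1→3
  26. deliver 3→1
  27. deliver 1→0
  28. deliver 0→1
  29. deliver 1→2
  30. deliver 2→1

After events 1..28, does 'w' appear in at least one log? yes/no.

step 1 timeout(1): 1={cand,t=1,log=-}
step 2 deliver 1→4: 4={foll,t=1,log=-}
step 3 deliver 4→1: —
step 4 deliver 1→0: 0={foll,t=1,log=-}
step 5 deliver 0→1: 1={lead,t=1,log=-}
step 6 crash(3): 3={✗foll,t=0,log=-}
step 7 deliver 1→2: 2={foll,t=1,log=-}
step 8 timeout(2): 2={cand,t=2,log=-}
step 9 deliver 4→0: —
step 10 propose(3,'w'): —
step 11 deliver 3→0: —
step 12 deliver 0→3: —
step 13 deliver 3→2: —
step 14 deliver 2→3: —
step 15 timeout(4): 4={cand,t=2,log=-}
step 16 deliver 3→0: —
step 17 deliver 1→4: —
step 18 timeout(1): 1={cand,t=2,log=-}
step 19 recover(3): 3={foll,t=0,log=-}
step 20 deliver 4→1: —
step 21 timeout(4): 4={cand,t=3,log=-}
step 22 propose(1,'w'): —
step 23 deliver 1→4: —
step 24 deliver 4→1: 1={foll,t=3,log=-}
step 25 deliver 1→3: 3={foll,t=1,log=-}
step 26 deliver 3→1: —
step 27 deliver 1→0: 0={foll,t=2,log=-}
step 28 deliver 0→1: —

no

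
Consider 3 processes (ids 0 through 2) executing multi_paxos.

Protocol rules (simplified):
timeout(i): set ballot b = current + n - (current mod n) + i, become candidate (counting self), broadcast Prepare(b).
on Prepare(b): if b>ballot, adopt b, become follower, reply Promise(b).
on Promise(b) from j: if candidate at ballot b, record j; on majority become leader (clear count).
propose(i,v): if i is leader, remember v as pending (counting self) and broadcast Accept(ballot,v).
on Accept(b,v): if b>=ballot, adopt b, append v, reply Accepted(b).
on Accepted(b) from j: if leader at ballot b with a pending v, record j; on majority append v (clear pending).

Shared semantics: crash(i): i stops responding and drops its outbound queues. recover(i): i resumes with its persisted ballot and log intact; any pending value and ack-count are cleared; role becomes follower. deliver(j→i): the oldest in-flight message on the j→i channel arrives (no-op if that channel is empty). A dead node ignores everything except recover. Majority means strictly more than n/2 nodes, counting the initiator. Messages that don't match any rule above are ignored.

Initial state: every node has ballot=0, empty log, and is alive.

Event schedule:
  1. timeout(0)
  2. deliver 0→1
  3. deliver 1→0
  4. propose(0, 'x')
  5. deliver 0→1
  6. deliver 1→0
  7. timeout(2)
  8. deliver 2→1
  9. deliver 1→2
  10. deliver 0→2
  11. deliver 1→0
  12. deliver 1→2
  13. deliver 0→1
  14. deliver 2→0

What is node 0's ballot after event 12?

step 1 timeout(0): 0={cand,b=3,log=-}
step 2 deliver 0→1: 1={foll,b=3,log=-}
step 3 deliver 1→0: 0={lead,b=3,log=-}
step 4 propose(0,'x'): —
step 5 deliver 0→1: 1={foll,b=3,log=x}
step 6 deliver 1→0: 0={lead,b=3,log=x}
step 7 timeout(2): 2={cand,b=5,log=-}
step 8 deliver 2→1: 1={foll,b=5,log=x}
step 9 deliver 1→2: 2={lead,b=5,log=-}
step 10 deliver 0→2: —
step 11 deliver 1→0: —
step 12 deliver 1→2: —

3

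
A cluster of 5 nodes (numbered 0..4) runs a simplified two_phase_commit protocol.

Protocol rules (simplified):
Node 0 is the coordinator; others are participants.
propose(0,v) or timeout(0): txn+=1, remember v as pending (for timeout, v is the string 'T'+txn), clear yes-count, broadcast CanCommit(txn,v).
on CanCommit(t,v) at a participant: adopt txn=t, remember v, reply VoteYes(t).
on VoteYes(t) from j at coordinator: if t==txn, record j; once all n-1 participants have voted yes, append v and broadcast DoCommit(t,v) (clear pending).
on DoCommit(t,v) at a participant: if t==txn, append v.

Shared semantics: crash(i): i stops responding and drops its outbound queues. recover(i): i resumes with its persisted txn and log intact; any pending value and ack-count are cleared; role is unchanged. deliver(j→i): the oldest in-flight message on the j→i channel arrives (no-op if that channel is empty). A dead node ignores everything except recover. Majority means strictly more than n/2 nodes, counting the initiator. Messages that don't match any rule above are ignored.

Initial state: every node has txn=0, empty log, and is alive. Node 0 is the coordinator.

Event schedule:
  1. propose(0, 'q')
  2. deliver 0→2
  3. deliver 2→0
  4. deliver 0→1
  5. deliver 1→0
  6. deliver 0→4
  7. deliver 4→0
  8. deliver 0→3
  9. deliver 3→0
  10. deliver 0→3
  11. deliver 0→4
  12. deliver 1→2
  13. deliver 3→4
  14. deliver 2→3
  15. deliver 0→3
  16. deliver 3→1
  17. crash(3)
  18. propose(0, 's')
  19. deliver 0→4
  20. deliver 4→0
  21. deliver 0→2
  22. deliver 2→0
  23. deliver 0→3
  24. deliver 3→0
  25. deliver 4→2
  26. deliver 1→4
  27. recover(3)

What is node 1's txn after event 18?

1

[1] propose(0,'q') → N0(coor t1 [-])
[2] deliver 0→2 → N2(part t1 [-])
[3] deliver 2→0 → ∅
[4] deliver 0→1 → N1(part t1 [-])
[5] deliver 1→0 → ∅
[6] deliver 0→4 → N4(part t1 [-])
[7] deliver 4→0 → ∅
[8] deliver 0→3 → N3(part t1 [-])
[9] deliver 3→0 → N0(coor t1 [q])
[10] deliver 0→3 → N3(part t1 [q])
[11] deliver 0→4 → N4(part t1 [q])
[12] deliver 1→2 → ∅
[13] deliver 3→4 → ∅
[14] deliver 2→3 → ∅
[15] deliver 0→3 → ∅
[16] deliver 3→1 → ∅
[17] crash(3) → N3(✗part t1 [q])
[18] propose(0,'s') → N0(coor t2 [q])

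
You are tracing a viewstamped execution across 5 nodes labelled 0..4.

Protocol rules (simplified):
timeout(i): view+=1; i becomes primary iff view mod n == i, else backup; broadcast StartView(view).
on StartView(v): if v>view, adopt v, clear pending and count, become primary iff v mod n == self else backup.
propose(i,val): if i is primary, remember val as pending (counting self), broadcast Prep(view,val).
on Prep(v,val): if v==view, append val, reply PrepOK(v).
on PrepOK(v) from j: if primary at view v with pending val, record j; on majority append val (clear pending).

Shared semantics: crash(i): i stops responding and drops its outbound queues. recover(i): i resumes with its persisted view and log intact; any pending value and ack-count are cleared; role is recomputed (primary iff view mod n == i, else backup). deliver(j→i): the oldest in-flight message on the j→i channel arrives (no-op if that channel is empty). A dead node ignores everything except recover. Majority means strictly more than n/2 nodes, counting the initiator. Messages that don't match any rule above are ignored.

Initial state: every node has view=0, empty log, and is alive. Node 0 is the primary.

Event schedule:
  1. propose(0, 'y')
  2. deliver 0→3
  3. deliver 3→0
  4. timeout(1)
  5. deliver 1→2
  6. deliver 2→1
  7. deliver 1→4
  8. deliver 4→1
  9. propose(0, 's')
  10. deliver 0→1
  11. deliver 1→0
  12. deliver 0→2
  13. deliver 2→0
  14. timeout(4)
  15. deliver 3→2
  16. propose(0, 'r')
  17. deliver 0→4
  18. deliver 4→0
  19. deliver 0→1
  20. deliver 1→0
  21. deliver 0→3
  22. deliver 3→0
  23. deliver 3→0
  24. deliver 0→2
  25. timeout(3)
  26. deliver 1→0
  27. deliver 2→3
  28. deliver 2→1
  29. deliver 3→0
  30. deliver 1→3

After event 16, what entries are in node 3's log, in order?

y

[1] propose(0,'y') → ∅
[2] deliver 0→3 → N3(back v0 [y])
[3] deliver 3→0 → ∅
[4] timeout(1) → N1(prim v1 [-])
[5] deliver 1→2 → N2(back v1 [-])
[6] deliver 2→1 → ∅
[7] deliver 1→4 → N4(back v1 [-])
[8] deliver 4→1 → ∅
[9] propose(0,'s') → ∅
[10] deliver 0→1 → ∅
[11] deliver 1→0 → N0(back v1 [-])
[12] deliver 0→2 → ∅
[13] deliver 2→0 → ∅
[14] timeout(4) → N4(back v2 [-])
[15] deliver 3→2 → ∅
[16] propose(0,'r') → ∅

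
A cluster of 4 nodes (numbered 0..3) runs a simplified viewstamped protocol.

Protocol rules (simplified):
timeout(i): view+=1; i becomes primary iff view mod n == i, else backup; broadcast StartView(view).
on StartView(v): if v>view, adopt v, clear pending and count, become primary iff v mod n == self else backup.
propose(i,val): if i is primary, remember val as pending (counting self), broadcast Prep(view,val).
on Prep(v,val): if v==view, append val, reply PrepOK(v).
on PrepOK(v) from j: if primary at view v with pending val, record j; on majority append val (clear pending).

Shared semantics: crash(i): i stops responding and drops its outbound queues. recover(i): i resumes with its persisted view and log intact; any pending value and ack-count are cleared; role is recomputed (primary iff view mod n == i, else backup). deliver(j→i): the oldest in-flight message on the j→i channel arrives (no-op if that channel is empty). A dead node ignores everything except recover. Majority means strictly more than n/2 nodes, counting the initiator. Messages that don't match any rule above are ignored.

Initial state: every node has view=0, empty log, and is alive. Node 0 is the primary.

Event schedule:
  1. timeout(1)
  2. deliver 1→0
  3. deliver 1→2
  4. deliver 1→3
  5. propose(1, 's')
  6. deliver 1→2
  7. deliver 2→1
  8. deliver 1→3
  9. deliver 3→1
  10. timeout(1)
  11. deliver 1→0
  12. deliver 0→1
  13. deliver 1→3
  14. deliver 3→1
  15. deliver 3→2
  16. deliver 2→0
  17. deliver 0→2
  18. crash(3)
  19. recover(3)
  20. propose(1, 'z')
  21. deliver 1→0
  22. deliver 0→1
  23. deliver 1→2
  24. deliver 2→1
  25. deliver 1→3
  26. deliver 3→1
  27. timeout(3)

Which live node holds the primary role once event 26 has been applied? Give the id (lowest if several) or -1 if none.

2

[1] timeout(1) → N1(prim v1 [-])
[2] deliver 1→0 → N0(back v1 [-])
[3] deliver 1→2 → N2(back v1 [-])
[4] deliver 1→3 → N3(back v1 [-])
[5] propose(1,'s') → ∅
[6] deliver 1→2 → N2(back v1 [s])
[7] deliver 2→1 → ∅
[8] deliver 1→3 → N3(back v1 [s])
[9] deliver 3→1 → N1(prim v1 [s])
[10] timeout(1) → N1(back v2 [s])
[11] deliver 1→0 → N0(back v1 [s])
[12] deliver 0→1 → ∅
[13] deliver 1→3 → N3(back v2 [s])
[14] deliver 3→1 → ∅
[15] deliver 3→2 → ∅
[16] deliver 2→0 → ∅
[17] deliver 0→2 → ∅
[18] crash(3) → N3(✗back v2 [s])
[19] recover(3) → N3(back v2 [s])
[20] propose(1,'z') → ∅
[21] deliver 1→0 → N0(back v2 [s])
[22] deliver 0→1 → ∅
[23] deliver 1→2 → N2(prim v2 [s])
[24] deliver 2→1 → ∅
[25] deliver 1→3 → ∅
[26] deliver 3→1 → ∅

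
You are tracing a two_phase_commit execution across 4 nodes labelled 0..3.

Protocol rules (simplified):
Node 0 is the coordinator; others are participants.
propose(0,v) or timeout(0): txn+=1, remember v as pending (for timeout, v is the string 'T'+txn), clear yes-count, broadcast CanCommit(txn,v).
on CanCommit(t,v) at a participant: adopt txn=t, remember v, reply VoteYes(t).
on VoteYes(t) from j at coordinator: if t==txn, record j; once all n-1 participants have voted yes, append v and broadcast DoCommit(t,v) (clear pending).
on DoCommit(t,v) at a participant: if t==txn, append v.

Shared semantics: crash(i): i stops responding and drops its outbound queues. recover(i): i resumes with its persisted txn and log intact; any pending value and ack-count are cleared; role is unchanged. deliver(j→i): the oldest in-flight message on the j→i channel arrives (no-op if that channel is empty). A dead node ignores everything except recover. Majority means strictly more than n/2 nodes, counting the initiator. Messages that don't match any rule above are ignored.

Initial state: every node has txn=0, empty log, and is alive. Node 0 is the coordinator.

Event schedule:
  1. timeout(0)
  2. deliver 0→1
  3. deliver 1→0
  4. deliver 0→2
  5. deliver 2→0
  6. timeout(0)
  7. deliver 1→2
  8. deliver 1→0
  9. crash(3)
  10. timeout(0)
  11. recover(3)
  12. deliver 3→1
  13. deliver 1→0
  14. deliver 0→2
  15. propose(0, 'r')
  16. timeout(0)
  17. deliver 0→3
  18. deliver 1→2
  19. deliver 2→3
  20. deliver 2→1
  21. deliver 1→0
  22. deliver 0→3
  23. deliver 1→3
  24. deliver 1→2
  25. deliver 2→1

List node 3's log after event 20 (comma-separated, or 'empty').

e1 timeout(0): 0[coor,t=1,-]
e2 deliver 0→1: 1[part,t=1,-]
e3 deliver 1→0: ·
e4 deliver 0→2: 2[part,t=1,-]
e5 deliver 2→0: ·
e6 timeout(0): 0[coor,t=2,-]
e7 deliver 1→2: ·
e8 deliver 1→0: ·
e9 crash(3): 3[✗part,t=0,-]
e10 timeout(0): 0[coor,t=3,-]
e11 recover(3): 3[part,t=0,-]
e12 deliver 3→1: ·
e13 deliver 1→0: ·
e14 deliver 0→2: 2[part,t=2,-]
e15 propose(0,'r'): 0[coor,t=4,-]
e16 timeout(0): 0[coor,t=5,-]
e17 deliver 0→3: 3[part,t=1,-]
e18 deliver 1→2: ·
e19 deliver 2→3: ·
e20 deliver 2→1: ·

empty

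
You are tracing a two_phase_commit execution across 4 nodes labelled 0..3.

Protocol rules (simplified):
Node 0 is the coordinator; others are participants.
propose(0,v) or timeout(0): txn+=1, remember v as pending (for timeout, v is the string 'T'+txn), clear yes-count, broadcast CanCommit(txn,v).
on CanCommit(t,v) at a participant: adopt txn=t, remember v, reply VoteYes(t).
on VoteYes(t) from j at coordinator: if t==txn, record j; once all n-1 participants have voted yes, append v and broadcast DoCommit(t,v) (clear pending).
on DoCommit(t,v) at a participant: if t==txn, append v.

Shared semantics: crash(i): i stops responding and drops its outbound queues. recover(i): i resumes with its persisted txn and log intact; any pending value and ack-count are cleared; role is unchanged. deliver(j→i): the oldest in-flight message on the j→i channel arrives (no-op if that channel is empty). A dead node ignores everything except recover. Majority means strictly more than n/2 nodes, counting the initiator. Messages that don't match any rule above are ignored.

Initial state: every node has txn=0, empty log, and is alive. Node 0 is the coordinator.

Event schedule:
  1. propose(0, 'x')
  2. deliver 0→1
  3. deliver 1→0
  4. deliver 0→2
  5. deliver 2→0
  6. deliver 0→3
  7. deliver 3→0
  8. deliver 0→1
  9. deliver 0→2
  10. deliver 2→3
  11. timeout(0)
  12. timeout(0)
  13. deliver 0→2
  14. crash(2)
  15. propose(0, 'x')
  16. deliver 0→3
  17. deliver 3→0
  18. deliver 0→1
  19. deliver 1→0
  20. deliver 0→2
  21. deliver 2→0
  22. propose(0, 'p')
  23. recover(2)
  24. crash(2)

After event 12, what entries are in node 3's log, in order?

empty

step 1 propose(0,'x'): 0={coor,t=1,log=-}
step 2 deliver 0→1: 1={part,t=1,log=-}
step 3 deliver 1→0: —
step 4 deliver 0→2: 2={part,t=1,log=-}
step 5 deliver 2→0: —
step 6 deliver 0→3: 3={part,t=1,log=-}
step 7 deliver 3→0: 0={coor,t=1,log=x}
step 8 deliver 0→1: 1={part,t=1,log=x}
step 9 deliver 0→2: 2={part,t=1,log=x}
step 10 deliver 2→3: —
step 11 timeout(0): 0={coor,t=2,log=x}
step 12 timeout(0): 0={coor,t=3,log=x}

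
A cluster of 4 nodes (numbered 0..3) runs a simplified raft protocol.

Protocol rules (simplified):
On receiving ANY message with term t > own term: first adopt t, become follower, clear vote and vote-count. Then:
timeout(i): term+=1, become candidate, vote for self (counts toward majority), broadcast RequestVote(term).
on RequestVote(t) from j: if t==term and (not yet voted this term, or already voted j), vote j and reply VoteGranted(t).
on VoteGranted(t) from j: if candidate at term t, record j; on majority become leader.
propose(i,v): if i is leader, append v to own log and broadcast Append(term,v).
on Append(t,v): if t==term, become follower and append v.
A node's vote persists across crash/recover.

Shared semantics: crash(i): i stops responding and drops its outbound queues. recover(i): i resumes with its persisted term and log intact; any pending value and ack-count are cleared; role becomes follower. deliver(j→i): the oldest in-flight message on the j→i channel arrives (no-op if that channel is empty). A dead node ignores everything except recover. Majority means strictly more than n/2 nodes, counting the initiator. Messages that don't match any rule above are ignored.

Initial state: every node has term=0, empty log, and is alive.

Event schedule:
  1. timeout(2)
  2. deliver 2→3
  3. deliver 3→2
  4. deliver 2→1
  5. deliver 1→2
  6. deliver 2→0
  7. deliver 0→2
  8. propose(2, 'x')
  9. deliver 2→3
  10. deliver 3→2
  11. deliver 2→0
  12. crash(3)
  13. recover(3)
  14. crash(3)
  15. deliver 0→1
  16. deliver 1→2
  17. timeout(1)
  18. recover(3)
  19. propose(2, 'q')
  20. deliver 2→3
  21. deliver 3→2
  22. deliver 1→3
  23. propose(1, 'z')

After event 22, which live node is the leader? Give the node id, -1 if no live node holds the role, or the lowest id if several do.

2

[1] timeout(2) → N2(cand t1 [-])
[2] deliver 2→3 → N3(foll t1 [-])
[3] deliver 3→2 → ∅
[4] deliver 2→1 → N1(foll t1 [-])
[5] deliver 1→2 → N2(lead t1 [-])
[6] deliver 2→0 → N0(foll t1 [-])
[7] deliver 0→2 → ∅
[8] propose(2,'x') → N2(lead t1 [x])
[9] deliver 2→3 → N3(foll t1 [x])
[10] deliver 3→2 → ∅
[11] deliver 2→0 → N0(foll t1 [x])
[12] crash(3) → N3(✗foll t1 [x])
[13] recover(3) → N3(foll t1 [x])
[14] crash(3) → N3(✗foll t1 [x])
[15] deliver 0→1 → ∅
[16] deliver 1→2 → ∅
[17] timeout(1) → N1(cand t2 [-])
[18] recover(3) → N3(foll t1 [x])
[19] propose(2,'q') → N2(lead t1 [x,q])
[20] deliver 2→3 → N3(foll t1 [x,q])
[21] deliver 3→2 → ∅
[22] deliver 1→3 → N3(foll t2 [x,q])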